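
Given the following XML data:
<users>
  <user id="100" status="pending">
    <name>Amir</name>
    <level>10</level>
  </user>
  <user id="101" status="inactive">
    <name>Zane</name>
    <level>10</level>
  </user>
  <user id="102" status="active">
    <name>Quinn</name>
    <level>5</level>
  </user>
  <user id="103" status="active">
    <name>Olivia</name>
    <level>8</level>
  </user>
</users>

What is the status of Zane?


Finding user with name = Zane
user id="101" status="inactive"

ANSWER: inactive


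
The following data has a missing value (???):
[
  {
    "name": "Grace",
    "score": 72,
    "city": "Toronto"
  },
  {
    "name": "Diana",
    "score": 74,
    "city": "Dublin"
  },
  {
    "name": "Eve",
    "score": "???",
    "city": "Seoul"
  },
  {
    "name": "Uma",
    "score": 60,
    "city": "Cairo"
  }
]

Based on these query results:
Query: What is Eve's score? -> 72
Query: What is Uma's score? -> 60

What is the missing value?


The missing value is Eve's score
From query: Eve's score = 72

ANSWER: 72


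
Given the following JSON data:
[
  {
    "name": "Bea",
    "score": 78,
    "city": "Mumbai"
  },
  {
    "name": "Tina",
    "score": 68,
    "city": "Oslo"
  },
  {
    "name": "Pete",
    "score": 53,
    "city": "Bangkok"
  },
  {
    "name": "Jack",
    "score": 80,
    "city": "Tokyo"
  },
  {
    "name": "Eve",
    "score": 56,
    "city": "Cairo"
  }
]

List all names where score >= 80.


Filtering records where score >= 80:
  Bea (score=78) -> no
  Tina (score=68) -> no
  Pete (score=53) -> no
  Jack (score=80) -> YES
  Eve (score=56) -> no


ANSWER: Jack


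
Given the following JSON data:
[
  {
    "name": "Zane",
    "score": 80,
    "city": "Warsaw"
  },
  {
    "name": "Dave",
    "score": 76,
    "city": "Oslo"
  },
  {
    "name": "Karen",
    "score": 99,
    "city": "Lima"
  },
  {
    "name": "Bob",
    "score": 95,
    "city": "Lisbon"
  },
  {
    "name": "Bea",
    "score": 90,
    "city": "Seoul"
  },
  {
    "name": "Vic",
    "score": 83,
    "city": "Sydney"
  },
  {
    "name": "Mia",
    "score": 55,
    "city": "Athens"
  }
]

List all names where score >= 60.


Filtering records where score >= 60:
  Zane (score=80) -> YES
  Dave (score=76) -> YES
  Karen (score=99) -> YES
  Bob (score=95) -> YES
  Bea (score=90) -> YES
  Vic (score=83) -> YES
  Mia (score=55) -> no


ANSWER: Zane, Dave, Karen, Bob, Bea, Vic


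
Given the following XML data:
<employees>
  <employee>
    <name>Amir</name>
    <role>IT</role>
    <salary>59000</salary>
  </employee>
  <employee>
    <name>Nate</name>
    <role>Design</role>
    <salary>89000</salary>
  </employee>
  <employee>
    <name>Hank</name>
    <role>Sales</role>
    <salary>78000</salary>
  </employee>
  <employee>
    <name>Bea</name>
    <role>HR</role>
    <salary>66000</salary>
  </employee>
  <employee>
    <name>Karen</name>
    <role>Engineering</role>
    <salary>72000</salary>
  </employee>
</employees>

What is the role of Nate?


Searching for <employee> with <name>Nate</name>
Found at position 2
<role>Design</role>

ANSWER: Design


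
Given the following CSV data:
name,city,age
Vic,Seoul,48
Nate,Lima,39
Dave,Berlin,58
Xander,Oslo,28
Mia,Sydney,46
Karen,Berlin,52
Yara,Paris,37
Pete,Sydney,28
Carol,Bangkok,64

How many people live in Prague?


Scanning city column for 'Prague':
Total matches: 0

ANSWER: 0


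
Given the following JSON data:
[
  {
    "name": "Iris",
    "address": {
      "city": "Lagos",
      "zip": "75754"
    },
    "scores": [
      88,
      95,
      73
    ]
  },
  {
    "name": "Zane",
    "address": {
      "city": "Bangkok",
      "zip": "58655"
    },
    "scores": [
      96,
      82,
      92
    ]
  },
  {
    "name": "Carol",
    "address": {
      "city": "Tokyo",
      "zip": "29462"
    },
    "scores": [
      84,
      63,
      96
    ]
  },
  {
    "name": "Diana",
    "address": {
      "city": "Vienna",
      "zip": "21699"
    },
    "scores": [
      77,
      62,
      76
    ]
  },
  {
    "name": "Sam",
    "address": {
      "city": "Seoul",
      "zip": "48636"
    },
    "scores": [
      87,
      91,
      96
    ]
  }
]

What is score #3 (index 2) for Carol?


Path: records[2].scores[2]
Value: 96

ANSWER: 96


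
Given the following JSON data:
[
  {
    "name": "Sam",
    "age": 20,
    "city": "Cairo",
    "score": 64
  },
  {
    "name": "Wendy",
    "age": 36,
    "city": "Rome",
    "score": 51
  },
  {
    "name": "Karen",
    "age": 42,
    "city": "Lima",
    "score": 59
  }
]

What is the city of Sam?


Looking up record where name = Sam
Record index: 0
Field 'city' = Cairo

ANSWER: Cairo


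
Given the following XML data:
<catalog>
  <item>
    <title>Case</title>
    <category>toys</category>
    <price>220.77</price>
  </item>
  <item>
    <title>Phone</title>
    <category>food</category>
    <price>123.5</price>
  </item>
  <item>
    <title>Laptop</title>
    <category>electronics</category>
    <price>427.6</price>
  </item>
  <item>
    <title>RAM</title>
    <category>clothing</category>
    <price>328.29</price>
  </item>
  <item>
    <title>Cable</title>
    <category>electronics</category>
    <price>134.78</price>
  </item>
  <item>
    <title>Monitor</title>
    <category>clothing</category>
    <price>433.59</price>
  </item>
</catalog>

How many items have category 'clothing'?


Scanning <item> elements for <category>clothing</category>:
  Item 4: RAM -> MATCH
  Item 6: Monitor -> MATCH
Count: 2

ANSWER: 2


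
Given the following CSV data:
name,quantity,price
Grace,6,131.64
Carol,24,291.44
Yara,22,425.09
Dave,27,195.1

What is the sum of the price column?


Values in 'price' column:
  Row 1: 131.64
  Row 2: 291.44
  Row 3: 425.09
  Row 4: 195.1
Sum = 131.64 + 291.44 + 425.09 + 195.1 = 1043.27

ANSWER: 1043.27


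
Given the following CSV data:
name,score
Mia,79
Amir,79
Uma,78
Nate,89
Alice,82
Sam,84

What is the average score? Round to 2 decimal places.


Scores: 79, 79, 78, 89, 82, 84
Sum = 491
Count = 6
Average = 491 / 6 = 81.83

ANSWER: 81.83


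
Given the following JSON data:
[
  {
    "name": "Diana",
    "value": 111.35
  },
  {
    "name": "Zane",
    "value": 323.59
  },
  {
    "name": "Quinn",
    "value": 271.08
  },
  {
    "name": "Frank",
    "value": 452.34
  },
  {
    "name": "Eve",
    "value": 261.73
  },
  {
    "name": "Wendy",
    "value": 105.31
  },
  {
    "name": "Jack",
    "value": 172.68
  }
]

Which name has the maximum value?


Comparing values:
  Diana: 111.35
  Zane: 323.59
  Quinn: 271.08
  Frank: 452.34
  Eve: 261.73
  Wendy: 105.31
  Jack: 172.68
Maximum: Frank (452.34)

ANSWER: Frank


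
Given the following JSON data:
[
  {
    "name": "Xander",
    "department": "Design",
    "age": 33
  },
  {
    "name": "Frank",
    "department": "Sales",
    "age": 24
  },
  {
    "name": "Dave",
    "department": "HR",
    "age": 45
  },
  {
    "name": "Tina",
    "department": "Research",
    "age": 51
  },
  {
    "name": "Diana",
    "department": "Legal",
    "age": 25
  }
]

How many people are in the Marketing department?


Scanning records for department = Marketing
  No matches found
Count: 0

ANSWER: 0


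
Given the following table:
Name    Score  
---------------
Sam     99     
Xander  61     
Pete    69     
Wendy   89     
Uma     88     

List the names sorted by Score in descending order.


Sorting by Score (descending):
  Sam: 99
  Wendy: 89
  Uma: 88
  Pete: 69
  Xander: 61


ANSWER: Sam, Wendy, Uma, Pete, Xander


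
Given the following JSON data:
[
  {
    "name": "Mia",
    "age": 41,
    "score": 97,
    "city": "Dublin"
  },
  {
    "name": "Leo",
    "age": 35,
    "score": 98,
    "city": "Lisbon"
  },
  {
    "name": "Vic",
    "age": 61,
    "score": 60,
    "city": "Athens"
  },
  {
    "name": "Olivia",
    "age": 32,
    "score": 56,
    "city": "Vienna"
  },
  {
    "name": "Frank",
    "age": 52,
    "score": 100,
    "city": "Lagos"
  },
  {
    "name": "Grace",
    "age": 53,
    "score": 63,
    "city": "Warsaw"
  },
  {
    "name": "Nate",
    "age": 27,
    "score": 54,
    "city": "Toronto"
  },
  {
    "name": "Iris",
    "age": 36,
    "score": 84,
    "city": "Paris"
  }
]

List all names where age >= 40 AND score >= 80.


Checking both conditions:
  Mia (age=41, score=97) -> YES
  Leo (age=35, score=98) -> no
  Vic (age=61, score=60) -> no
  Olivia (age=32, score=56) -> no
  Frank (age=52, score=100) -> YES
  Grace (age=53, score=63) -> no
  Nate (age=27, score=54) -> no
  Iris (age=36, score=84) -> no


ANSWER: Mia, Frank


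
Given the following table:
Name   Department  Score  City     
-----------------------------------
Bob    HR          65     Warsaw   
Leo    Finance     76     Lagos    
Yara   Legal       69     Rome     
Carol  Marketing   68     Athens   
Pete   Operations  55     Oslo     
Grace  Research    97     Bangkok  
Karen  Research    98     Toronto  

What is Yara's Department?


Row 3: Yara
Department = Legal

ANSWER: Legal


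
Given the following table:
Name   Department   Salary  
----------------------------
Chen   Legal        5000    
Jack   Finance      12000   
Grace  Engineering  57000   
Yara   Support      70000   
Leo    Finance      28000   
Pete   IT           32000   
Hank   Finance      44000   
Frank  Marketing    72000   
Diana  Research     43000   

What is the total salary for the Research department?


Research department members:
  Diana: 43000
Total = 43000 = 43000

ANSWER: 43000


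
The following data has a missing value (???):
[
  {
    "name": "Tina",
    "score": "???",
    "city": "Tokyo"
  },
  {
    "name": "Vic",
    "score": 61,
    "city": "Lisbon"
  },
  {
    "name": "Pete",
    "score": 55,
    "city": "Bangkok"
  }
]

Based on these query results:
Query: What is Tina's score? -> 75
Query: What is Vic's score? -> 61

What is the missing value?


The missing value is Tina's score
From query: Tina's score = 75

ANSWER: 75


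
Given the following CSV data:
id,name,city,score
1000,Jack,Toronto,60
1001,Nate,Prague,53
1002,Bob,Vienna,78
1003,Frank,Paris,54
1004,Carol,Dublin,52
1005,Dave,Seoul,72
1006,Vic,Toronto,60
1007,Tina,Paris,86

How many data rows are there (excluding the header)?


Counting rows (excluding header):
Header: id,name,city,score
Data rows: 8

ANSWER: 8


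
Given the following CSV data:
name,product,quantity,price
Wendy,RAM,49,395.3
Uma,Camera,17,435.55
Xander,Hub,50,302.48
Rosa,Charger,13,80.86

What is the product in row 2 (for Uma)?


Row 2: Uma
Column 'product' = Camera

ANSWER: Camera


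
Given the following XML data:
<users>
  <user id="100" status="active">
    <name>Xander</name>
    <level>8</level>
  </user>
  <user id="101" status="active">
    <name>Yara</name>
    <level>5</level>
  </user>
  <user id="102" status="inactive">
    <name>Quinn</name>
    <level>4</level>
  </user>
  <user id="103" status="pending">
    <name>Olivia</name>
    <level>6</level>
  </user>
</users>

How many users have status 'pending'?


Counting users with status='pending':
  Olivia (id=103) -> MATCH
Count: 1

ANSWER: 1


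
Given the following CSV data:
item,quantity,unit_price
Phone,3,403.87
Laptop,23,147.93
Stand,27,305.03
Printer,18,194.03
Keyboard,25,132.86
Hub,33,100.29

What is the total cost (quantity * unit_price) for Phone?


Row: Phone
quantity = 3
unit_price = 403.87
total = 3 * 403.87 = 1211.61

ANSWER: 1211.61


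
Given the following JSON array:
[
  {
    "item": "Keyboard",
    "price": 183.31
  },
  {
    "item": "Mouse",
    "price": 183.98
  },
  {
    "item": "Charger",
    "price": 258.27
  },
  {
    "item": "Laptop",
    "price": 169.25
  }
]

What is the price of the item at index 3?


Array index 3 -> Laptop
price = 169.25

ANSWER: 169.25


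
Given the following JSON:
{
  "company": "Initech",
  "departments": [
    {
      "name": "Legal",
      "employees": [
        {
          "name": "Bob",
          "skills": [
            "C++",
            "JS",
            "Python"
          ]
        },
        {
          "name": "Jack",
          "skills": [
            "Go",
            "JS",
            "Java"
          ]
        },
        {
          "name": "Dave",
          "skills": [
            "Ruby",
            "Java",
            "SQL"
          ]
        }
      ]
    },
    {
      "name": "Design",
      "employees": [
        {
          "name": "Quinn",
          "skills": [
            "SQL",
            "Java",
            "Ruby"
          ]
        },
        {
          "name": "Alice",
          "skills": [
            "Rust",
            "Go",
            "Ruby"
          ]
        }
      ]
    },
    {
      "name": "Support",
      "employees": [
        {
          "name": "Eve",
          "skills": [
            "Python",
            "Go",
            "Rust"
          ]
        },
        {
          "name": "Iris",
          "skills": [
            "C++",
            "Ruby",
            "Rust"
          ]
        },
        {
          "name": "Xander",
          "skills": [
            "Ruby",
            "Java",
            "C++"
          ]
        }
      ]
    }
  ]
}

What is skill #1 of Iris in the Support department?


Path: departments[2].employees[1].skills[0]
Value: C++

ANSWER: C++


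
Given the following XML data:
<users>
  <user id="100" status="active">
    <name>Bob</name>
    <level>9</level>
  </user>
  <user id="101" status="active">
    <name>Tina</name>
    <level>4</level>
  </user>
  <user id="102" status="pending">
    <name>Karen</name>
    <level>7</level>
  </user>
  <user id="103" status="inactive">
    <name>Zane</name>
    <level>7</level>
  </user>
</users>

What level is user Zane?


Finding user: Zane
<level>7</level>

ANSWER: 7


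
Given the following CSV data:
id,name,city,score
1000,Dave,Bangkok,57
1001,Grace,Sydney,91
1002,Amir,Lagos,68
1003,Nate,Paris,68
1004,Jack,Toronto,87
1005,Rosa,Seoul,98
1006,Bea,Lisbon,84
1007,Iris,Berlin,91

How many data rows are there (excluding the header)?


Counting rows (excluding header):
Header: id,name,city,score
Data rows: 8

ANSWER: 8


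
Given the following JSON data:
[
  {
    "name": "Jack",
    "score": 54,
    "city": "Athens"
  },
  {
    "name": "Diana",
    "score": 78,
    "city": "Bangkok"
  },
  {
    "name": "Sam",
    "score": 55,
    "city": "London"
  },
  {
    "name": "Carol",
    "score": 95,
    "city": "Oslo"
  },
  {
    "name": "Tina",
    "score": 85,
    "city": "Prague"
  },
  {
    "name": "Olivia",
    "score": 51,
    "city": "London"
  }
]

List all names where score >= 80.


Filtering records where score >= 80:
  Jack (score=54) -> no
  Diana (score=78) -> no
  Sam (score=55) -> no
  Carol (score=95) -> YES
  Tina (score=85) -> YES
  Olivia (score=51) -> no


ANSWER: Carol, Tina


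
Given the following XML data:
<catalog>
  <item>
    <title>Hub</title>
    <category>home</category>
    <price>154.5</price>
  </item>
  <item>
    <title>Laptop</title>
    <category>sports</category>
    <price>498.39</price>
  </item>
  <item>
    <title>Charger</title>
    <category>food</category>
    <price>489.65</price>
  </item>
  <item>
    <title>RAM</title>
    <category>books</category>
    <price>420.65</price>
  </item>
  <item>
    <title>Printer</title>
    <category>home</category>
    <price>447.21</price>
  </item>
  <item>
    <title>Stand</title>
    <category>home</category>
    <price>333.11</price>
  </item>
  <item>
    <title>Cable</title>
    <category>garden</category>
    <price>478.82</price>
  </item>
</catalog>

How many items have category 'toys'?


Scanning <item> elements for <category>toys</category>:
Count: 0

ANSWER: 0


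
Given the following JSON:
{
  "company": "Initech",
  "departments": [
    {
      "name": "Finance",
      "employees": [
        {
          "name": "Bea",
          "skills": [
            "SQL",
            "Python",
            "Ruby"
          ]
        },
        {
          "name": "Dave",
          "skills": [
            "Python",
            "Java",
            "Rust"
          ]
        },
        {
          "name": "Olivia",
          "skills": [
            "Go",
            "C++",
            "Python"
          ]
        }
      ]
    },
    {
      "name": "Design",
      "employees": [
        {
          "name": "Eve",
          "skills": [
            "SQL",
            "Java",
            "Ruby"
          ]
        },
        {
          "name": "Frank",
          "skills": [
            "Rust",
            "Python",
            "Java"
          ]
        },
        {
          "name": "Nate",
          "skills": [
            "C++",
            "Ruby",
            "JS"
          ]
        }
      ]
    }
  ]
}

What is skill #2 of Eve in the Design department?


Path: departments[1].employees[0].skills[1]
Value: Java

ANSWER: Java


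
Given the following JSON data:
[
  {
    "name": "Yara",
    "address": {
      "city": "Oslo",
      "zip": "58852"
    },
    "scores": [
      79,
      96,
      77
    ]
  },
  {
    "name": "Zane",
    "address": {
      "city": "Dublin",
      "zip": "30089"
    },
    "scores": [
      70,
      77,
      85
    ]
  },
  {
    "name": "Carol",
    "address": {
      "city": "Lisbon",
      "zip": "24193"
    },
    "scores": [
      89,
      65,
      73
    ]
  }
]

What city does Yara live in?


Path: records[0].address.city
Value: Oslo

ANSWER: Oslo


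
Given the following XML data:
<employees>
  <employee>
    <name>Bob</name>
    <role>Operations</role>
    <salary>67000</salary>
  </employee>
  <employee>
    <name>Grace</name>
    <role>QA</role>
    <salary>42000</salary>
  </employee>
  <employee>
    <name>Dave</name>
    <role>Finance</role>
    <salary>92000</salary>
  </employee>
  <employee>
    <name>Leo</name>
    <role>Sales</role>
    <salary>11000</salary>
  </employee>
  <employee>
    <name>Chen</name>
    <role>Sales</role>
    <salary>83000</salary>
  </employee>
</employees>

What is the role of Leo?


Searching for <employee> with <name>Leo</name>
Found at position 4
<role>Sales</role>

ANSWER: Sales


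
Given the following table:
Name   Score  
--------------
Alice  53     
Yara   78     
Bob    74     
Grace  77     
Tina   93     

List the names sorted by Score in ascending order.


Sorting by Score (ascending):
  Alice: 53
  Bob: 74
  Grace: 77
  Yara: 78
  Tina: 93


ANSWER: Alice, Bob, Grace, Yara, Tina


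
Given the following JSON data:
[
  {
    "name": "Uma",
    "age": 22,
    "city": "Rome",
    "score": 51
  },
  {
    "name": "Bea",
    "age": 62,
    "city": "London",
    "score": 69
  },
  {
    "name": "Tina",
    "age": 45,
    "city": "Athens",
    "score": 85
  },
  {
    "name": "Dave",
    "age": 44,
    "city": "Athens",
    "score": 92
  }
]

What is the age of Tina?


Looking up record where name = Tina
Record index: 2
Field 'age' = 45

ANSWER: 45


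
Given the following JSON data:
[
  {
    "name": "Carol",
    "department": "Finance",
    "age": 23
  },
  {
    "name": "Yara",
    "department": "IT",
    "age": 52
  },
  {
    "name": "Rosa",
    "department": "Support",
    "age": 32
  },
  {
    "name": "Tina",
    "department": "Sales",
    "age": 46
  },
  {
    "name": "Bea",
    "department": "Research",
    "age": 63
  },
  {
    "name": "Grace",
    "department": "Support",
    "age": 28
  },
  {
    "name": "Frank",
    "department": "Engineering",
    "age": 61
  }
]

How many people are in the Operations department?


Scanning records for department = Operations
  No matches found
Count: 0

ANSWER: 0


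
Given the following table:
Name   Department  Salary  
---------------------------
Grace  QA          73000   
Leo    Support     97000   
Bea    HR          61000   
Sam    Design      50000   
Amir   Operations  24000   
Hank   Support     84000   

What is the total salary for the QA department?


QA department members:
  Grace: 73000
Total = 73000 = 73000

ANSWER: 73000


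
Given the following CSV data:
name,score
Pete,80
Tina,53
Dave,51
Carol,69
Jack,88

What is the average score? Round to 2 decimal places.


Scores: 80, 53, 51, 69, 88
Sum = 341
Count = 5
Average = 341 / 5 = 68.20

ANSWER: 68.20


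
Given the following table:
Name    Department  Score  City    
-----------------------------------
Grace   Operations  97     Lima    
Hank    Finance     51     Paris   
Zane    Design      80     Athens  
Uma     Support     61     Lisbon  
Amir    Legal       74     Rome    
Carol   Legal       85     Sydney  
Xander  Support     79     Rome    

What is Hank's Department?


Row 2: Hank
Department = Finance

ANSWER: Finance


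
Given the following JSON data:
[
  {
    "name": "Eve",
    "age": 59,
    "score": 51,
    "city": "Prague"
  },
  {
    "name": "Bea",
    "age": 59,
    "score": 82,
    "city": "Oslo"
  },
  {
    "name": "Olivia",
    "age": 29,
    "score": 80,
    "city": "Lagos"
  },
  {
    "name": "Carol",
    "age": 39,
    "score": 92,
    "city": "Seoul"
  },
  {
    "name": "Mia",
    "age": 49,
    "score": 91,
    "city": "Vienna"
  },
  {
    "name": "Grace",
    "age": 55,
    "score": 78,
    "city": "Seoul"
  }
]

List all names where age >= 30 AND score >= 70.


Checking both conditions:
  Eve (age=59, score=51) -> no
  Bea (age=59, score=82) -> YES
  Olivia (age=29, score=80) -> no
  Carol (age=39, score=92) -> YES
  Mia (age=49, score=91) -> YES
  Grace (age=55, score=78) -> YES


ANSWER: Bea, Carol, Mia, Grace


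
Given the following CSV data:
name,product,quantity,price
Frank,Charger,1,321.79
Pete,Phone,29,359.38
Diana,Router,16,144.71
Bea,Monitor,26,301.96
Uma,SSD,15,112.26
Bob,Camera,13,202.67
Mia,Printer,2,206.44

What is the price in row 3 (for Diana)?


Row 3: Diana
Column 'price' = 144.71

ANSWER: 144.71


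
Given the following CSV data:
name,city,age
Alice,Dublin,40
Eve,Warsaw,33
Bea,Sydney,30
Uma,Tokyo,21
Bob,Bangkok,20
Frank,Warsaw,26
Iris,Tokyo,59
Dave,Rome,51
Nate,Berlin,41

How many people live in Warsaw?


Scanning city column for 'Warsaw':
  Row 2: Eve -> MATCH
  Row 6: Frank -> MATCH
Total matches: 2

ANSWER: 2


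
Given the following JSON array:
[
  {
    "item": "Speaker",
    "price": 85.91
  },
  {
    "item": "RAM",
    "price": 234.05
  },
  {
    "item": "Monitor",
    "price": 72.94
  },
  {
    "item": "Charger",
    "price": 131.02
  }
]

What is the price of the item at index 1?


Array index 1 -> RAM
price = 234.05

ANSWER: 234.05


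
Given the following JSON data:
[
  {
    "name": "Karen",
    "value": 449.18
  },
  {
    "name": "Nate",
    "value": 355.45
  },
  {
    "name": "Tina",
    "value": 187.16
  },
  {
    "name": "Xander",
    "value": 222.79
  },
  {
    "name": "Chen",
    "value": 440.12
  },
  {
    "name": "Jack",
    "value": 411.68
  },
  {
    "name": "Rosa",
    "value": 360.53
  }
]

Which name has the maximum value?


Comparing values:
  Karen: 449.18
  Nate: 355.45
  Tina: 187.16
  Xander: 222.79
  Chen: 440.12
  Jack: 411.68
  Rosa: 360.53
Maximum: Karen (449.18)

ANSWER: Karen


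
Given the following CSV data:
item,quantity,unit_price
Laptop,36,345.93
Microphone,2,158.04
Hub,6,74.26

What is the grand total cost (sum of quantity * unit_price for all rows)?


Computing row totals:
  Laptop: 36 * 345.93 = 12453.48
  Microphone: 2 * 158.04 = 316.08
  Hub: 6 * 74.26 = 445.56
Grand total = 12453.48 + 316.08 + 445.56 = 13215.12

ANSWER: 13215.12


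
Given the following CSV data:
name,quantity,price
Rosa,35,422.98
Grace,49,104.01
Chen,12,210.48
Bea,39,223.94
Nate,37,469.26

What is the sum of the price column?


Values in 'price' column:
  Row 1: 422.98
  Row 2: 104.01
  Row 3: 210.48
  Row 4: 223.94
  Row 5: 469.26
Sum = 422.98 + 104.01 + 210.48 + 223.94 + 469.26 = 1430.67

ANSWER: 1430.67


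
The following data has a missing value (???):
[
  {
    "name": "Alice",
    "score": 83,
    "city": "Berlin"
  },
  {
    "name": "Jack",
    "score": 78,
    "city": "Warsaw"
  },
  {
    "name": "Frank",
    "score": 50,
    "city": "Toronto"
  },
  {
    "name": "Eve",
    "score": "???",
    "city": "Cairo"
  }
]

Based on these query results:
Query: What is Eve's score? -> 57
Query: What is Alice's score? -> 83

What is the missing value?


The missing value is Eve's score
From query: Eve's score = 57

ANSWER: 57


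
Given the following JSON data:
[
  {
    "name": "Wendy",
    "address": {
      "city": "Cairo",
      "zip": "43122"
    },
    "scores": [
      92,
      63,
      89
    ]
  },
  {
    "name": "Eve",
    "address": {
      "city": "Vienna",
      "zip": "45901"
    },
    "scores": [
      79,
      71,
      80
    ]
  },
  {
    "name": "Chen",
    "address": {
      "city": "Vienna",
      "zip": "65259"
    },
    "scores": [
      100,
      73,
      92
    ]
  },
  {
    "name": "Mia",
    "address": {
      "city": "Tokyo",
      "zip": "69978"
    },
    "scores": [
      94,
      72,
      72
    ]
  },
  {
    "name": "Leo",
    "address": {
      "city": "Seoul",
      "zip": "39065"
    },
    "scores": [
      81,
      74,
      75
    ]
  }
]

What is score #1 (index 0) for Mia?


Path: records[3].scores[0]
Value: 94

ANSWER: 94


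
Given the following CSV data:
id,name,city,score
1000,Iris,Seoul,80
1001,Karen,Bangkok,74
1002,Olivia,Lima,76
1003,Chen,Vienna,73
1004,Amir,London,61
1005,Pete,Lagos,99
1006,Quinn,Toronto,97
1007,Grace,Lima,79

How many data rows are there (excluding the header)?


Counting rows (excluding header):
Header: id,name,city,score
Data rows: 8

ANSWER: 8


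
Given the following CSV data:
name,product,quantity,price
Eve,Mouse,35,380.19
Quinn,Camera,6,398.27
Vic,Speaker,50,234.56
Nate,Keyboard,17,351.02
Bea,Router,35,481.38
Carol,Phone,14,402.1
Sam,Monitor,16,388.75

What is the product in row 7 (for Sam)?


Row 7: Sam
Column 'product' = Monitor

ANSWER: Monitor


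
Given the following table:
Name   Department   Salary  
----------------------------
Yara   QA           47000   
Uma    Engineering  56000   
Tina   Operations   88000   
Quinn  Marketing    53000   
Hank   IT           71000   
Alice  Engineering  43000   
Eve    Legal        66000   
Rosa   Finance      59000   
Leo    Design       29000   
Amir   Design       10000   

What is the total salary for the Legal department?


Legal department members:
  Eve: 66000
Total = 66000 = 66000

ANSWER: 66000


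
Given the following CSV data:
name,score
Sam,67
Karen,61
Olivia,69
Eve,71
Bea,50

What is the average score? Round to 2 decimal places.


Scores: 67, 61, 69, 71, 50
Sum = 318
Count = 5
Average = 318 / 5 = 63.60

ANSWER: 63.60


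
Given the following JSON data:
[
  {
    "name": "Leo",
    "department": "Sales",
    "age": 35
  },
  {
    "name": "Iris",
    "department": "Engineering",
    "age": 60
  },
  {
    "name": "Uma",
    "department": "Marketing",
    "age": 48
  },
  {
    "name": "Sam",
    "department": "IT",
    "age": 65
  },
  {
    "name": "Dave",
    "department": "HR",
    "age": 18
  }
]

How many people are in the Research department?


Scanning records for department = Research
  No matches found
Count: 0

ANSWER: 0


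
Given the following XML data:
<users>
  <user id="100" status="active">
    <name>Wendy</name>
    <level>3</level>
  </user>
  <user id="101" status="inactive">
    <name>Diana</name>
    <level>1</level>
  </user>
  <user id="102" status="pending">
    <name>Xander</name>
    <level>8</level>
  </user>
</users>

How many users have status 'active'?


Counting users with status='active':
  Wendy (id=100) -> MATCH
Count: 1

ANSWER: 1


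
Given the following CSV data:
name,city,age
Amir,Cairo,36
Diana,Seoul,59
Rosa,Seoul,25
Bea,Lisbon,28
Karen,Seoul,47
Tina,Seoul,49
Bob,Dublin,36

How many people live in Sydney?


Scanning city column for 'Sydney':
Total matches: 0

ANSWER: 0


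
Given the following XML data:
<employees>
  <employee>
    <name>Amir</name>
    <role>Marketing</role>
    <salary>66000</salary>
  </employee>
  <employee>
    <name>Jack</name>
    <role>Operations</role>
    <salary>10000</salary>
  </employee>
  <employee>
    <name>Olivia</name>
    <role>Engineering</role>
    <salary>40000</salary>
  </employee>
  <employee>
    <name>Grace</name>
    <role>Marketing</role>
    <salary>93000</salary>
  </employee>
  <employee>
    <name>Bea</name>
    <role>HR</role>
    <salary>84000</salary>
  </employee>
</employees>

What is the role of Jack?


Searching for <employee> with <name>Jack</name>
Found at position 2
<role>Operations</role>

ANSWER: Operations


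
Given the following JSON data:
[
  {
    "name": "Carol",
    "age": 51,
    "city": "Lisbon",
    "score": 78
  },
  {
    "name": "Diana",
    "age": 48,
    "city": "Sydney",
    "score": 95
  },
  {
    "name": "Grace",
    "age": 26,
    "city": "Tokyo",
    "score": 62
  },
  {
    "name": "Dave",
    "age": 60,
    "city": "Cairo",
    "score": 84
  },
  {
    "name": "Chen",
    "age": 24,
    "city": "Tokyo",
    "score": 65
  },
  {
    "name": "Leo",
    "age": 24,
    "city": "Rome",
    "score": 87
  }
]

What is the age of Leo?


Looking up record where name = Leo
Record index: 5
Field 'age' = 24

ANSWER: 24


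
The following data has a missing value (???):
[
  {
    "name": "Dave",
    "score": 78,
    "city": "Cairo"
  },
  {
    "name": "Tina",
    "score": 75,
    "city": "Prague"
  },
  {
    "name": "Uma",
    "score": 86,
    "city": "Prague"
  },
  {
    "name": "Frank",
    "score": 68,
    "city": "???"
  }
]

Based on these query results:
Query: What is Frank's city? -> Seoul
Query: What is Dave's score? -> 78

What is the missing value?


The missing value is Frank's city
From query: Frank's city = Seoul

ANSWER: Seoul


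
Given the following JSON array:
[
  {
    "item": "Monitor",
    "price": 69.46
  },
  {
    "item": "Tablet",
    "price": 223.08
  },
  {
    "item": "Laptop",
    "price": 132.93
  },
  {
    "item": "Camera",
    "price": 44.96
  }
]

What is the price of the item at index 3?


Array index 3 -> Camera
price = 44.96

ANSWER: 44.96


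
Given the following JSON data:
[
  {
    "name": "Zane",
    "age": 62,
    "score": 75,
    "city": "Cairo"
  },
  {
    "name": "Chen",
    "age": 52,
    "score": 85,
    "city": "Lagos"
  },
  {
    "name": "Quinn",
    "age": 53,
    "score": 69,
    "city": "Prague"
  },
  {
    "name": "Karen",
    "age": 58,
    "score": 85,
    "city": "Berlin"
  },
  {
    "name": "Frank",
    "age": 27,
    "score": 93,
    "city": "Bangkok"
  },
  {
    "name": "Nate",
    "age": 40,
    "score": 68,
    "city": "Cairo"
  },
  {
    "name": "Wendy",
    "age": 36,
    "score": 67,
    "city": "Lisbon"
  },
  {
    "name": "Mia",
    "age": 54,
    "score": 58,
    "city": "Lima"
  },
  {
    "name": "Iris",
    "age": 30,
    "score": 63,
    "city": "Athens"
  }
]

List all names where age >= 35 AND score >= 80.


Checking both conditions:
  Zane (age=62, score=75) -> no
  Chen (age=52, score=85) -> YES
  Quinn (age=53, score=69) -> no
  Karen (age=58, score=85) -> YES
  Frank (age=27, score=93) -> no
  Nate (age=40, score=68) -> no
  Wendy (age=36, score=67) -> no
  Mia (age=54, score=58) -> no
  Iris (age=30, score=63) -> no


ANSWER: Chen, Karen


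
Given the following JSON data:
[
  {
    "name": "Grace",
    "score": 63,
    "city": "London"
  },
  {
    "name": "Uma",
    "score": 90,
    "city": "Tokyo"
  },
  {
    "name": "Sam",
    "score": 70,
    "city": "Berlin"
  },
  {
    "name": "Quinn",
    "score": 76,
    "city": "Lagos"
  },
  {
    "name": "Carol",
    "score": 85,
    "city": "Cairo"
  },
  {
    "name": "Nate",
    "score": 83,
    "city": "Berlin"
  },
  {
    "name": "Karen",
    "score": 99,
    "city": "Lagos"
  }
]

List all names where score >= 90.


Filtering records where score >= 90:
  Grace (score=63) -> no
  Uma (score=90) -> YES
  Sam (score=70) -> no
  Quinn (score=76) -> no
  Carol (score=85) -> no
  Nate (score=83) -> no
  Karen (score=99) -> YES


ANSWER: Uma, Karen


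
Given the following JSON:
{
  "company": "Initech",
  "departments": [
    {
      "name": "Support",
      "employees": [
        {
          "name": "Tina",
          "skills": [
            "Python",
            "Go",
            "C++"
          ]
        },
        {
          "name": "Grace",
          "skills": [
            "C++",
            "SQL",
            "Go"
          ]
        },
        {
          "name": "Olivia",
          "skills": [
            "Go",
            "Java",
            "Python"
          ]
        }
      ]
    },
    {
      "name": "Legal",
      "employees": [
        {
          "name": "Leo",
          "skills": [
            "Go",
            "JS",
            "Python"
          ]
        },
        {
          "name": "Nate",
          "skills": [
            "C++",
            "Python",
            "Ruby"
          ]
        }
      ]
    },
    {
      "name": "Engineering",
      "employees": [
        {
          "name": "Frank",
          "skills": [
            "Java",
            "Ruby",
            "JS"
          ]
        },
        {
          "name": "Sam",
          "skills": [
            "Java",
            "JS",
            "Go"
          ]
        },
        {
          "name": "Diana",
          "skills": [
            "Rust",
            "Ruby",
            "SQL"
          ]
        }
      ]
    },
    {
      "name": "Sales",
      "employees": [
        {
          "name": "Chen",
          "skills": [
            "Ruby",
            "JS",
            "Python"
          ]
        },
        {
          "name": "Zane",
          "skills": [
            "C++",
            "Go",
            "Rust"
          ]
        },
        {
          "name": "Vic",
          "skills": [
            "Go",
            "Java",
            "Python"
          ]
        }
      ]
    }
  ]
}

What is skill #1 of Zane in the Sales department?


Path: departments[3].employees[1].skills[0]
Value: C++

ANSWER: C++


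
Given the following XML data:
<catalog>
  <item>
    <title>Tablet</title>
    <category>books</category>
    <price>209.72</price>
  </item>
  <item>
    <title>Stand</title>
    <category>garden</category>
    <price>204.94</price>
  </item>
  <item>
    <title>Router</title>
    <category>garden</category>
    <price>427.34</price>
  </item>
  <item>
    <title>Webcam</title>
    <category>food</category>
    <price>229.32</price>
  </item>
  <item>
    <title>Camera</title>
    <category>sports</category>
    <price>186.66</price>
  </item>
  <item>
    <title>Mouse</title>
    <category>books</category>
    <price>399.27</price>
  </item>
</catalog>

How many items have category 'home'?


Scanning <item> elements for <category>home</category>:
Count: 0

ANSWER: 0


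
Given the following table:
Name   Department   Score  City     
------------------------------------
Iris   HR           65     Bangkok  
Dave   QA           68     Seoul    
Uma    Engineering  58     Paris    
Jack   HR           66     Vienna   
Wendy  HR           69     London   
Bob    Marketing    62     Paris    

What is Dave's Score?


Row 2: Dave
Score = 68

ANSWER: 68


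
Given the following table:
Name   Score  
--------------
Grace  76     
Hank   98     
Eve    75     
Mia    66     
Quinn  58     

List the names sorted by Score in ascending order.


Sorting by Score (ascending):
  Quinn: 58
  Mia: 66
  Eve: 75
  Grace: 76
  Hank: 98


ANSWER: Quinn, Mia, Eve, Grace, Hank


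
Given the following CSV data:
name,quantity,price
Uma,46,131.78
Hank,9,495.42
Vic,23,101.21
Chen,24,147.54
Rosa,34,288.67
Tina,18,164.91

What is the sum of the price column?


Values in 'price' column:
  Row 1: 131.78
  Row 2: 495.42
  Row 3: 101.21
  Row 4: 147.54
  Row 5: 288.67
  Row 6: 164.91
Sum = 131.78 + 495.42 + 101.21 + 147.54 + 288.67 + 164.91 = 1329.53

ANSWER: 1329.53


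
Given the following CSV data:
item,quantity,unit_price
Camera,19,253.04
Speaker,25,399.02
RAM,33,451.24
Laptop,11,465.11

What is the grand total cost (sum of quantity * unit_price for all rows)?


Computing row totals:
  Camera: 19 * 253.04 = 4807.76
  Speaker: 25 * 399.02 = 9975.5
  RAM: 33 * 451.24 = 14890.92
  Laptop: 11 * 465.11 = 5116.21
Grand total = 4807.76 + 9975.5 + 14890.92 + 5116.21 = 34790.39

ANSWER: 34790.39


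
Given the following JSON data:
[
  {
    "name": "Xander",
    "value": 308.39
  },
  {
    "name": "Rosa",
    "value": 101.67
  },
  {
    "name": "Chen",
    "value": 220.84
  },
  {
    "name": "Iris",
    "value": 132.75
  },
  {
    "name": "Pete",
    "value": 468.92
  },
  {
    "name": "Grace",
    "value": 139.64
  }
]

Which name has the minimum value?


Comparing values:
  Xander: 308.39
  Rosa: 101.67
  Chen: 220.84
  Iris: 132.75
  Pete: 468.92
  Grace: 139.64
Minimum: Rosa (101.67)

ANSWER: Rosa


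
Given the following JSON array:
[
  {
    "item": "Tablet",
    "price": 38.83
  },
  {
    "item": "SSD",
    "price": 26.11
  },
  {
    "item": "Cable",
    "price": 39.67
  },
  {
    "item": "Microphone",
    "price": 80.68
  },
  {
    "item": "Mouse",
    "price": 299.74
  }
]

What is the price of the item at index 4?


Array index 4 -> Mouse
price = 299.74

ANSWER: 299.74


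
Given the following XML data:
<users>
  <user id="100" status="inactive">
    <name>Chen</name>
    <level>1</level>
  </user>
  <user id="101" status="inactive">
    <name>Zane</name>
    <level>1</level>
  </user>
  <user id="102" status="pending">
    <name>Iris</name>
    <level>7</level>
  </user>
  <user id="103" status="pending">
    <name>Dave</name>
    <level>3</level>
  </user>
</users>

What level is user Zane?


Finding user: Zane
<level>1</level>

ANSWER: 1


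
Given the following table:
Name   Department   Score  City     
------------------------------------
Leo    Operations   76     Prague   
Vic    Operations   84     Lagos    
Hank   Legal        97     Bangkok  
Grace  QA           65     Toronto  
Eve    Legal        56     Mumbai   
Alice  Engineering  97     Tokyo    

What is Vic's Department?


Row 2: Vic
Department = Operations

ANSWER: Operations


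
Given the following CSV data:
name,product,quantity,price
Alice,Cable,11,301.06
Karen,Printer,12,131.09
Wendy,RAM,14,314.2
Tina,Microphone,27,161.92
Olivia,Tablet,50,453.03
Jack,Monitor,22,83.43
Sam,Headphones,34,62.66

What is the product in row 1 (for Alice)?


Row 1: Alice
Column 'product' = Cable

ANSWER: Cable


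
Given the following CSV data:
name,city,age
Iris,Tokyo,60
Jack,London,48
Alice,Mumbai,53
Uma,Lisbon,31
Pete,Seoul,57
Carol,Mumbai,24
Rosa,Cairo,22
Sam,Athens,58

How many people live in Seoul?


Scanning city column for 'Seoul':
  Row 5: Pete -> MATCH
Total matches: 1

ANSWER: 1


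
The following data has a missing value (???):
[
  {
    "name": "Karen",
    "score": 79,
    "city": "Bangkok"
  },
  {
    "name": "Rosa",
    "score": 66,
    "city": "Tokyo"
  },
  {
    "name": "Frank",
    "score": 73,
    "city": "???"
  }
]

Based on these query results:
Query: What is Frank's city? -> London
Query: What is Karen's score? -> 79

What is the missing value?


The missing value is Frank's city
From query: Frank's city = London

ANSWER: London


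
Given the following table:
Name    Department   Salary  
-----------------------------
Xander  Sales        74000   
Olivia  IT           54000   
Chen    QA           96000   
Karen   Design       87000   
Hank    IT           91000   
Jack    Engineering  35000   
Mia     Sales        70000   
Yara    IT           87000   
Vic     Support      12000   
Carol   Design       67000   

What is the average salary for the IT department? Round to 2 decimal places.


IT department members:
  Olivia: 54000
  Hank: 91000
  Yara: 87000
Sum = 232000
Count = 3
Average = 232000 / 3 = 77333.33

ANSWER: 77333.33


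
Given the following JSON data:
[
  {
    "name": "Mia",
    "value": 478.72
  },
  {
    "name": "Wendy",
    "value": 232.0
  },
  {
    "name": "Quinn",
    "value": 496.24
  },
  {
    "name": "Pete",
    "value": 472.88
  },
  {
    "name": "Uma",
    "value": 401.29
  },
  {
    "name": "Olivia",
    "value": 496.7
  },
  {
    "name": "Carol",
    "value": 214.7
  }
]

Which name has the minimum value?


Comparing values:
  Mia: 478.72
  Wendy: 232.0
  Quinn: 496.24
  Pete: 472.88
  Uma: 401.29
  Olivia: 496.7
  Carol: 214.7
Minimum: Carol (214.7)

ANSWER: Carol
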